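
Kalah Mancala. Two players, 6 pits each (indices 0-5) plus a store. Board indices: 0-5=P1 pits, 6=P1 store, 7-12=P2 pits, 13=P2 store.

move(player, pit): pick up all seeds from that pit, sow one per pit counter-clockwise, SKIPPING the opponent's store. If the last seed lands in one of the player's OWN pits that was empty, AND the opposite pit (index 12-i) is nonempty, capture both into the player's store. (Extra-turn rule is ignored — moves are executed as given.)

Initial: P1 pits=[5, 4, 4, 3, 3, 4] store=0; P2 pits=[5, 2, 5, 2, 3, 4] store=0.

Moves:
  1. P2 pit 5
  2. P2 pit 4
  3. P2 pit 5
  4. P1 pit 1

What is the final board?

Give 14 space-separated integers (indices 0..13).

Move 1: P2 pit5 -> P1=[6,5,5,3,3,4](0) P2=[5,2,5,2,3,0](1)
Move 2: P2 pit4 -> P1=[7,5,5,3,3,4](0) P2=[5,2,5,2,0,1](2)
Move 3: P2 pit5 -> P1=[7,5,5,3,3,4](0) P2=[5,2,5,2,0,0](3)
Move 4: P1 pit1 -> P1=[7,0,6,4,4,5](1) P2=[5,2,5,2,0,0](3)

Answer: 7 0 6 4 4 5 1 5 2 5 2 0 0 3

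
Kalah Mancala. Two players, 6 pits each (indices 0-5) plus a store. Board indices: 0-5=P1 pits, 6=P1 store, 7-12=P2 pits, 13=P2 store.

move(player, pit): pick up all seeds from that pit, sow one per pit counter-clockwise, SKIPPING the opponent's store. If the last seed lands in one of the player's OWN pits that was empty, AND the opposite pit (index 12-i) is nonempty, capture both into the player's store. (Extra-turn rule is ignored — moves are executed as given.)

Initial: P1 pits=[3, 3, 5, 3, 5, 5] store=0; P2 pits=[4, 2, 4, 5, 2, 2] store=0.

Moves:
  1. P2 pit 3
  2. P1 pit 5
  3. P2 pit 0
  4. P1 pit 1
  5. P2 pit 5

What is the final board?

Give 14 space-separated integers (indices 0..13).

Answer: 5 1 7 4 6 1 1 0 4 6 2 4 0 2

Derivation:
Move 1: P2 pit3 -> P1=[4,4,5,3,5,5](0) P2=[4,2,4,0,3,3](1)
Move 2: P1 pit5 -> P1=[4,4,5,3,5,0](1) P2=[5,3,5,1,3,3](1)
Move 3: P2 pit0 -> P1=[4,4,5,3,5,0](1) P2=[0,4,6,2,4,4](1)
Move 4: P1 pit1 -> P1=[4,0,6,4,6,1](1) P2=[0,4,6,2,4,4](1)
Move 5: P2 pit5 -> P1=[5,1,7,4,6,1](1) P2=[0,4,6,2,4,0](2)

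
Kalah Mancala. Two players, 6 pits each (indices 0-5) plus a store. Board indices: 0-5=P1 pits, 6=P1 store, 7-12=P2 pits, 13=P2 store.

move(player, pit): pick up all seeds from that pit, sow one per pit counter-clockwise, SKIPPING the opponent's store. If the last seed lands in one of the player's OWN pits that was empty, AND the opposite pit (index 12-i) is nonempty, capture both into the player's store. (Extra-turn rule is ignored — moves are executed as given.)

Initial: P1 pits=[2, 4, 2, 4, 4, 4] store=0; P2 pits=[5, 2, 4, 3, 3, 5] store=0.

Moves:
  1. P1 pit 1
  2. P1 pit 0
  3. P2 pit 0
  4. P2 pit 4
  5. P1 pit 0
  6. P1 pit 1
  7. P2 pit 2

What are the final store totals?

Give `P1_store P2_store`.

Move 1: P1 pit1 -> P1=[2,0,3,5,5,5](0) P2=[5,2,4,3,3,5](0)
Move 2: P1 pit0 -> P1=[0,1,4,5,5,5](0) P2=[5,2,4,3,3,5](0)
Move 3: P2 pit0 -> P1=[0,1,4,5,5,5](0) P2=[0,3,5,4,4,6](0)
Move 4: P2 pit4 -> P1=[1,2,4,5,5,5](0) P2=[0,3,5,4,0,7](1)
Move 5: P1 pit0 -> P1=[0,3,4,5,5,5](0) P2=[0,3,5,4,0,7](1)
Move 6: P1 pit1 -> P1=[0,0,5,6,6,5](0) P2=[0,3,5,4,0,7](1)
Move 7: P2 pit2 -> P1=[1,0,5,6,6,5](0) P2=[0,3,0,5,1,8](2)

Answer: 0 2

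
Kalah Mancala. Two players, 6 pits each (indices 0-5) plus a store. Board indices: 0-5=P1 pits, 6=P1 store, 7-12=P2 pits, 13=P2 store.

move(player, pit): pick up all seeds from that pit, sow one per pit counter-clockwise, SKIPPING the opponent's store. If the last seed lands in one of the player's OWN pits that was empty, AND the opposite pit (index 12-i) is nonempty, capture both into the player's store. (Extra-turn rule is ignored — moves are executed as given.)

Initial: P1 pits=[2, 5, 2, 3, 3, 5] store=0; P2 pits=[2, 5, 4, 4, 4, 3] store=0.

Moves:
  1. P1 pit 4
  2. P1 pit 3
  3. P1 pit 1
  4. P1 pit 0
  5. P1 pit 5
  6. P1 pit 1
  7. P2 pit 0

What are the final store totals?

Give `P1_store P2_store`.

Move 1: P1 pit4 -> P1=[2,5,2,3,0,6](1) P2=[3,5,4,4,4,3](0)
Move 2: P1 pit3 -> P1=[2,5,2,0,1,7](2) P2=[3,5,4,4,4,3](0)
Move 3: P1 pit1 -> P1=[2,0,3,1,2,8](3) P2=[3,5,4,4,4,3](0)
Move 4: P1 pit0 -> P1=[0,1,4,1,2,8](3) P2=[3,5,4,4,4,3](0)
Move 5: P1 pit5 -> P1=[0,1,4,1,2,0](9) P2=[4,6,5,5,5,0](0)
Move 6: P1 pit1 -> P1=[0,0,5,1,2,0](9) P2=[4,6,5,5,5,0](0)
Move 7: P2 pit0 -> P1=[0,0,5,1,2,0](9) P2=[0,7,6,6,6,0](0)

Answer: 9 0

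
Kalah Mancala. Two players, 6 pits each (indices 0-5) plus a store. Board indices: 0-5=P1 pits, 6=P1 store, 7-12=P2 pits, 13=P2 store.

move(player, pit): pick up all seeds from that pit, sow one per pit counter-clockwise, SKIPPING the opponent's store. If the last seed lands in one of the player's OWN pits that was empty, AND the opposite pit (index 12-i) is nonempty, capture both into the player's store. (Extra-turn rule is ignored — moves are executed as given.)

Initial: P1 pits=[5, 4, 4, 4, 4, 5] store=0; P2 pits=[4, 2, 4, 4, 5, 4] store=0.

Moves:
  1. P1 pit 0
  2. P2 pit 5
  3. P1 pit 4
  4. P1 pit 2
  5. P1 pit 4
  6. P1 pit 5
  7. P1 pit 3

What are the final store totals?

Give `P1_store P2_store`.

Move 1: P1 pit0 -> P1=[0,5,5,5,5,6](0) P2=[4,2,4,4,5,4](0)
Move 2: P2 pit5 -> P1=[1,6,6,5,5,6](0) P2=[4,2,4,4,5,0](1)
Move 3: P1 pit4 -> P1=[1,6,6,5,0,7](1) P2=[5,3,5,4,5,0](1)
Move 4: P1 pit2 -> P1=[1,6,0,6,1,8](2) P2=[6,4,5,4,5,0](1)
Move 5: P1 pit4 -> P1=[1,6,0,6,0,9](2) P2=[6,4,5,4,5,0](1)
Move 6: P1 pit5 -> P1=[2,7,0,6,0,0](3) P2=[7,5,6,5,6,1](1)
Move 7: P1 pit3 -> P1=[2,7,0,0,1,1](4) P2=[8,6,7,5,6,1](1)

Answer: 4 1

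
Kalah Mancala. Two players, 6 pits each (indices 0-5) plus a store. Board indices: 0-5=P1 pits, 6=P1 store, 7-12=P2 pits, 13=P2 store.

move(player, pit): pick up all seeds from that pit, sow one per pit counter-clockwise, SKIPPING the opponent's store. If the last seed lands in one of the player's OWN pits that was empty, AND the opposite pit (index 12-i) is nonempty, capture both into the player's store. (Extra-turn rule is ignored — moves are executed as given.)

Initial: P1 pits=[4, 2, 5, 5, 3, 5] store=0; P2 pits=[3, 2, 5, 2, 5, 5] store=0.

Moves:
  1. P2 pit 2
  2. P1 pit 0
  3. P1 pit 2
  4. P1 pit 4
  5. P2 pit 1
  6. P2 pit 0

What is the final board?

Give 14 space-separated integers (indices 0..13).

Move 1: P2 pit2 -> P1=[5,2,5,5,3,5](0) P2=[3,2,0,3,6,6](1)
Move 2: P1 pit0 -> P1=[0,3,6,6,4,6](0) P2=[3,2,0,3,6,6](1)
Move 3: P1 pit2 -> P1=[0,3,0,7,5,7](1) P2=[4,3,0,3,6,6](1)
Move 4: P1 pit4 -> P1=[0,3,0,7,0,8](2) P2=[5,4,1,3,6,6](1)
Move 5: P2 pit1 -> P1=[0,3,0,7,0,8](2) P2=[5,0,2,4,7,7](1)
Move 6: P2 pit0 -> P1=[0,3,0,7,0,8](2) P2=[0,1,3,5,8,8](1)

Answer: 0 3 0 7 0 8 2 0 1 3 5 8 8 1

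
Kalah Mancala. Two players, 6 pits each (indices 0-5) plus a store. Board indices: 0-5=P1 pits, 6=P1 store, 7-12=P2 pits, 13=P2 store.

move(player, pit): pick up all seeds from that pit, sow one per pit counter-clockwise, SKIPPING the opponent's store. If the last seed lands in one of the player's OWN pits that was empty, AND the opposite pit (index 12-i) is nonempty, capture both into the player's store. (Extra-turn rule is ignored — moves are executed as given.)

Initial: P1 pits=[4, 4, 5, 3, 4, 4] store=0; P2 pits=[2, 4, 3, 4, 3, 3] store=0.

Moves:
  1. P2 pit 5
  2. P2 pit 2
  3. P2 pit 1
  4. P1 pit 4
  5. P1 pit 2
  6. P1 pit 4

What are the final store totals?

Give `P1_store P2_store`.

Move 1: P2 pit5 -> P1=[5,5,5,3,4,4](0) P2=[2,4,3,4,3,0](1)
Move 2: P2 pit2 -> P1=[0,5,5,3,4,4](0) P2=[2,4,0,5,4,0](7)
Move 3: P2 pit1 -> P1=[0,5,5,3,4,4](0) P2=[2,0,1,6,5,1](7)
Move 4: P1 pit4 -> P1=[0,5,5,3,0,5](1) P2=[3,1,1,6,5,1](7)
Move 5: P1 pit2 -> P1=[0,5,0,4,1,6](2) P2=[4,1,1,6,5,1](7)
Move 6: P1 pit4 -> P1=[0,5,0,4,0,7](2) P2=[4,1,1,6,5,1](7)

Answer: 2 7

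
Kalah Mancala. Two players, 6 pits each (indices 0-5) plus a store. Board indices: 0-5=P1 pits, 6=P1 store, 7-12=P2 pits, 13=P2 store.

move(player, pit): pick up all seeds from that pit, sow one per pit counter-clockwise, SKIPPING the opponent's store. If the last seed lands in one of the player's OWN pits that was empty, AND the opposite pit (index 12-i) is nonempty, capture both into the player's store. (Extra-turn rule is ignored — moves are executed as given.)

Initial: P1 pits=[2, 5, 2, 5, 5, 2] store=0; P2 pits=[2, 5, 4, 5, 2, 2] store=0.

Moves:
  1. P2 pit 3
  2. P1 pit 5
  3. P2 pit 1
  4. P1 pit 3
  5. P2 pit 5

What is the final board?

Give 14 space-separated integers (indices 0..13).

Answer: 4 7 3 0 6 1 2 4 1 5 1 4 0 3

Derivation:
Move 1: P2 pit3 -> P1=[3,6,2,5,5,2](0) P2=[2,5,4,0,3,3](1)
Move 2: P1 pit5 -> P1=[3,6,2,5,5,0](1) P2=[3,5,4,0,3,3](1)
Move 3: P2 pit1 -> P1=[3,6,2,5,5,0](1) P2=[3,0,5,1,4,4](2)
Move 4: P1 pit3 -> P1=[3,6,2,0,6,1](2) P2=[4,1,5,1,4,4](2)
Move 5: P2 pit5 -> P1=[4,7,3,0,6,1](2) P2=[4,1,5,1,4,0](3)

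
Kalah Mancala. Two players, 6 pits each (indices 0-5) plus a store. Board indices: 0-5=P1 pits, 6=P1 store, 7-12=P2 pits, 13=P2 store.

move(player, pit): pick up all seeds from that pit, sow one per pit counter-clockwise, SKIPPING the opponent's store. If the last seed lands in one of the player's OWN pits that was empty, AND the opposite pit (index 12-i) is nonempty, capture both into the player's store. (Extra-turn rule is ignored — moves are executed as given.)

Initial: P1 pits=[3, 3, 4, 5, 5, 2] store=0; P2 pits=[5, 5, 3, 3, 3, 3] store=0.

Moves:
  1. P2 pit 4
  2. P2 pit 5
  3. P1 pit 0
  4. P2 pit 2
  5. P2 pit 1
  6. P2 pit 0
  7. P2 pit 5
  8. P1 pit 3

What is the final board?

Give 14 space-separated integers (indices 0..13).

Answer: 1 6 6 0 7 4 1 1 2 3 6 3 0 4

Derivation:
Move 1: P2 pit4 -> P1=[4,3,4,5,5,2](0) P2=[5,5,3,3,0,4](1)
Move 2: P2 pit5 -> P1=[5,4,5,5,5,2](0) P2=[5,5,3,3,0,0](2)
Move 3: P1 pit0 -> P1=[0,5,6,6,6,3](0) P2=[5,5,3,3,0,0](2)
Move 4: P2 pit2 -> P1=[0,5,6,6,6,3](0) P2=[5,5,0,4,1,1](2)
Move 5: P2 pit1 -> P1=[0,5,6,6,6,3](0) P2=[5,0,1,5,2,2](3)
Move 6: P2 pit0 -> P1=[0,5,6,6,6,3](0) P2=[0,1,2,6,3,3](3)
Move 7: P2 pit5 -> P1=[1,6,6,6,6,3](0) P2=[0,1,2,6,3,0](4)
Move 8: P1 pit3 -> P1=[1,6,6,0,7,4](1) P2=[1,2,3,6,3,0](4)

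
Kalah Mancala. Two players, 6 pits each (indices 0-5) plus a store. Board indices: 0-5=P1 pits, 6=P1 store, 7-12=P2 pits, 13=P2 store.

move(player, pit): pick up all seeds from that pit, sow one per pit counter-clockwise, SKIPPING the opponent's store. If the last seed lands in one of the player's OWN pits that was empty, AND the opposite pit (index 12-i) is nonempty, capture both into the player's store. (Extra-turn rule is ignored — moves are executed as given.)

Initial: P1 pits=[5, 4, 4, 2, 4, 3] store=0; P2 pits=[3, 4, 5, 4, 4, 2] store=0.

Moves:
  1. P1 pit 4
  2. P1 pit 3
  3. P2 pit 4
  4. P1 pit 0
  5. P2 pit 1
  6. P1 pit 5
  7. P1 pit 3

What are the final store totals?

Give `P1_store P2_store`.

Move 1: P1 pit4 -> P1=[5,4,4,2,0,4](1) P2=[4,5,5,4,4,2](0)
Move 2: P1 pit3 -> P1=[5,4,4,0,1,5](1) P2=[4,5,5,4,4,2](0)
Move 3: P2 pit4 -> P1=[6,5,4,0,1,5](1) P2=[4,5,5,4,0,3](1)
Move 4: P1 pit0 -> P1=[0,6,5,1,2,6](2) P2=[4,5,5,4,0,3](1)
Move 5: P2 pit1 -> P1=[0,6,5,1,2,6](2) P2=[4,0,6,5,1,4](2)
Move 6: P1 pit5 -> P1=[0,6,5,1,2,0](3) P2=[5,1,7,6,2,4](2)
Move 7: P1 pit3 -> P1=[0,6,5,0,3,0](3) P2=[5,1,7,6,2,4](2)

Answer: 3 2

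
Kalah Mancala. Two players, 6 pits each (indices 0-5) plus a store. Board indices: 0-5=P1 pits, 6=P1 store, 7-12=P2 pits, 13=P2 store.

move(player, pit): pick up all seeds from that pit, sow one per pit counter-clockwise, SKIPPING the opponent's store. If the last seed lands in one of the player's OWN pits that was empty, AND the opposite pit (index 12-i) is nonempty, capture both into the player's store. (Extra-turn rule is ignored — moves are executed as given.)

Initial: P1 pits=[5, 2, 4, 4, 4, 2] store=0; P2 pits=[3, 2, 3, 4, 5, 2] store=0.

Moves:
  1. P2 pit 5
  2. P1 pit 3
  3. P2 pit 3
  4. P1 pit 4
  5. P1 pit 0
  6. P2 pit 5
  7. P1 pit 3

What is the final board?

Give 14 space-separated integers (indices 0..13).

Move 1: P2 pit5 -> P1=[6,2,4,4,4,2](0) P2=[3,2,3,4,5,0](1)
Move 2: P1 pit3 -> P1=[6,2,4,0,5,3](1) P2=[4,2,3,4,5,0](1)
Move 3: P2 pit3 -> P1=[7,2,4,0,5,3](1) P2=[4,2,3,0,6,1](2)
Move 4: P1 pit4 -> P1=[7,2,4,0,0,4](2) P2=[5,3,4,0,6,1](2)
Move 5: P1 pit0 -> P1=[0,3,5,1,1,5](3) P2=[6,3,4,0,6,1](2)
Move 6: P2 pit5 -> P1=[0,3,5,1,1,5](3) P2=[6,3,4,0,6,0](3)
Move 7: P1 pit3 -> P1=[0,3,5,0,2,5](3) P2=[6,3,4,0,6,0](3)

Answer: 0 3 5 0 2 5 3 6 3 4 0 6 0 3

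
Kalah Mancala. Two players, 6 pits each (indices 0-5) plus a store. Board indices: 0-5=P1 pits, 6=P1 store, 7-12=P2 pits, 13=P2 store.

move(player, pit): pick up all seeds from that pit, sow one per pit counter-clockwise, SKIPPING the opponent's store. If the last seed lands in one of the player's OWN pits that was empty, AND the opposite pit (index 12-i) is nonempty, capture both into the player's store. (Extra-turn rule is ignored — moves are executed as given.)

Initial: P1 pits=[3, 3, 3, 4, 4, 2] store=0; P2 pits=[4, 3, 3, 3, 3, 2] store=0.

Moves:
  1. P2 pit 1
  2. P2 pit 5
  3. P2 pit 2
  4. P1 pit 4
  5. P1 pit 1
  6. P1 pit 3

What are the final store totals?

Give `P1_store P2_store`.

Answer: 4 2

Derivation:
Move 1: P2 pit1 -> P1=[3,3,3,4,4,2](0) P2=[4,0,4,4,4,2](0)
Move 2: P2 pit5 -> P1=[4,3,3,4,4,2](0) P2=[4,0,4,4,4,0](1)
Move 3: P2 pit2 -> P1=[4,3,3,4,4,2](0) P2=[4,0,0,5,5,1](2)
Move 4: P1 pit4 -> P1=[4,3,3,4,0,3](1) P2=[5,1,0,5,5,1](2)
Move 5: P1 pit1 -> P1=[4,0,4,5,0,3](3) P2=[5,0,0,5,5,1](2)
Move 6: P1 pit3 -> P1=[4,0,4,0,1,4](4) P2=[6,1,0,5,5,1](2)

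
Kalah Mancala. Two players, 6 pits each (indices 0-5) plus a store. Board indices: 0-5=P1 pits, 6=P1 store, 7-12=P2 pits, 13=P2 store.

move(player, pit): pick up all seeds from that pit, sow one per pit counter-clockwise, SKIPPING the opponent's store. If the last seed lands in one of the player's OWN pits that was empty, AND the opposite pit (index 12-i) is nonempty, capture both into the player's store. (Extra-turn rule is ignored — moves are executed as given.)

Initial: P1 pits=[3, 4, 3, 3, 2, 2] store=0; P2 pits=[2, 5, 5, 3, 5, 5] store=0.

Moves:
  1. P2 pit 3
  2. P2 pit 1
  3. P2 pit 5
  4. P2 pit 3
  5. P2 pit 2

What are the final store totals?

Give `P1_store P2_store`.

Move 1: P2 pit3 -> P1=[3,4,3,3,2,2](0) P2=[2,5,5,0,6,6](1)
Move 2: P2 pit1 -> P1=[3,4,3,3,2,2](0) P2=[2,0,6,1,7,7](2)
Move 3: P2 pit5 -> P1=[4,5,4,4,3,3](0) P2=[2,0,6,1,7,0](3)
Move 4: P2 pit3 -> P1=[4,5,4,4,3,3](0) P2=[2,0,6,0,8,0](3)
Move 5: P2 pit2 -> P1=[5,6,4,4,3,3](0) P2=[2,0,0,1,9,1](4)

Answer: 0 4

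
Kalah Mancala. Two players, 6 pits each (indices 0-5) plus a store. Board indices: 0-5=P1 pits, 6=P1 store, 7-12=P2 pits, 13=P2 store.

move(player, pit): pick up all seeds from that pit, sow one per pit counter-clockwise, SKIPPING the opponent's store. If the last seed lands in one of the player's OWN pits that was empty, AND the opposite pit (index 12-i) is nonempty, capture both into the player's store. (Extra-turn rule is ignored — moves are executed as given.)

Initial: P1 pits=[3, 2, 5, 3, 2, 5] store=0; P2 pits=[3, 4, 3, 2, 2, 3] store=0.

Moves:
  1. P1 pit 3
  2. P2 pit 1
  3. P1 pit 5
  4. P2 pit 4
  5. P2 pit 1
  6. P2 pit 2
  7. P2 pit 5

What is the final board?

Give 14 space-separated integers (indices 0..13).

Answer: 6 5 6 1 4 0 2 4 0 0 5 1 0 3

Derivation:
Move 1: P1 pit3 -> P1=[3,2,5,0,3,6](1) P2=[3,4,3,2,2,3](0)
Move 2: P2 pit1 -> P1=[3,2,5,0,3,6](1) P2=[3,0,4,3,3,4](0)
Move 3: P1 pit5 -> P1=[3,2,5,0,3,0](2) P2=[4,1,5,4,4,4](0)
Move 4: P2 pit4 -> P1=[4,3,5,0,3,0](2) P2=[4,1,5,4,0,5](1)
Move 5: P2 pit1 -> P1=[4,3,5,0,3,0](2) P2=[4,0,6,4,0,5](1)
Move 6: P2 pit2 -> P1=[5,4,5,0,3,0](2) P2=[4,0,0,5,1,6](2)
Move 7: P2 pit5 -> P1=[6,5,6,1,4,0](2) P2=[4,0,0,5,1,0](3)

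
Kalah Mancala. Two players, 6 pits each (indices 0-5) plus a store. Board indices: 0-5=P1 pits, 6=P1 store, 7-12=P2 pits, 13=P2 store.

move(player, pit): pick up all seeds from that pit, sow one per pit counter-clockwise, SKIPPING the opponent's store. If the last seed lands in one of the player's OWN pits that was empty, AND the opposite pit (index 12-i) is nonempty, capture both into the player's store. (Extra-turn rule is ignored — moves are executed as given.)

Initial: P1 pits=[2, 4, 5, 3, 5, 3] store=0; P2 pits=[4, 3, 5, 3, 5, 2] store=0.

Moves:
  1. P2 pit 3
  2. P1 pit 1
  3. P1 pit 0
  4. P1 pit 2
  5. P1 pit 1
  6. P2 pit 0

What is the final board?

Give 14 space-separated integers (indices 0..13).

Answer: 0 0 1 5 7 5 1 0 5 7 1 7 4 1

Derivation:
Move 1: P2 pit3 -> P1=[2,4,5,3,5,3](0) P2=[4,3,5,0,6,3](1)
Move 2: P1 pit1 -> P1=[2,0,6,4,6,4](0) P2=[4,3,5,0,6,3](1)
Move 3: P1 pit0 -> P1=[0,1,7,4,6,4](0) P2=[4,3,5,0,6,3](1)
Move 4: P1 pit2 -> P1=[0,1,0,5,7,5](1) P2=[5,4,6,0,6,3](1)
Move 5: P1 pit1 -> P1=[0,0,1,5,7,5](1) P2=[5,4,6,0,6,3](1)
Move 6: P2 pit0 -> P1=[0,0,1,5,7,5](1) P2=[0,5,7,1,7,4](1)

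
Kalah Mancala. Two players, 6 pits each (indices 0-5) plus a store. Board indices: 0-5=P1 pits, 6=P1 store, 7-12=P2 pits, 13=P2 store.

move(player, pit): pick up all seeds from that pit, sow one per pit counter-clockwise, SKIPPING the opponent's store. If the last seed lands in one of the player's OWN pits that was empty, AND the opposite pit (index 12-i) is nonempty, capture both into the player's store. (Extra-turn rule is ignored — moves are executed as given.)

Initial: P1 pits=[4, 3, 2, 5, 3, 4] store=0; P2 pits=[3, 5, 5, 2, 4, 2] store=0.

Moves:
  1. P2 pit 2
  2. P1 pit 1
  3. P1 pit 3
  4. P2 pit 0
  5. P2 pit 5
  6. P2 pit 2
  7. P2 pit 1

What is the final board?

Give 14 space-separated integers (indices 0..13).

Move 1: P2 pit2 -> P1=[5,3,2,5,3,4](0) P2=[3,5,0,3,5,3](1)
Move 2: P1 pit1 -> P1=[5,0,3,6,4,4](0) P2=[3,5,0,3,5,3](1)
Move 3: P1 pit3 -> P1=[5,0,3,0,5,5](1) P2=[4,6,1,3,5,3](1)
Move 4: P2 pit0 -> P1=[5,0,3,0,5,5](1) P2=[0,7,2,4,6,3](1)
Move 5: P2 pit5 -> P1=[6,1,3,0,5,5](1) P2=[0,7,2,4,6,0](2)
Move 6: P2 pit2 -> P1=[6,1,3,0,5,5](1) P2=[0,7,0,5,7,0](2)
Move 7: P2 pit1 -> P1=[7,2,3,0,5,5](1) P2=[0,0,1,6,8,1](3)

Answer: 7 2 3 0 5 5 1 0 0 1 6 8 1 3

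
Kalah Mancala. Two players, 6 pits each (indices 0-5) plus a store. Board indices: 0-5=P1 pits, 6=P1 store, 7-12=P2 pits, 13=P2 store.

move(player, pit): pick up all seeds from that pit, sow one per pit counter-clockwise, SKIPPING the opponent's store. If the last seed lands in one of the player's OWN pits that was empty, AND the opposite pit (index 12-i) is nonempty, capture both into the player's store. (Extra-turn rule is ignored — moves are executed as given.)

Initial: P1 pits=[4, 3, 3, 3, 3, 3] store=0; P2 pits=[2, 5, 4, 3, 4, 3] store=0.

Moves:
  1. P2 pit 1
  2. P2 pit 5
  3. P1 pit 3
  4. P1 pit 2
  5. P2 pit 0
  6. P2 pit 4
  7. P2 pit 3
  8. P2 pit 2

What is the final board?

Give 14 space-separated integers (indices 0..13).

Move 1: P2 pit1 -> P1=[4,3,3,3,3,3](0) P2=[2,0,5,4,5,4](1)
Move 2: P2 pit5 -> P1=[5,4,4,3,3,3](0) P2=[2,0,5,4,5,0](2)
Move 3: P1 pit3 -> P1=[5,4,4,0,4,4](1) P2=[2,0,5,4,5,0](2)
Move 4: P1 pit2 -> P1=[5,4,0,1,5,5](2) P2=[2,0,5,4,5,0](2)
Move 5: P2 pit0 -> P1=[5,4,0,1,5,5](2) P2=[0,1,6,4,5,0](2)
Move 6: P2 pit4 -> P1=[6,5,1,1,5,5](2) P2=[0,1,6,4,0,1](3)
Move 7: P2 pit3 -> P1=[7,5,1,1,5,5](2) P2=[0,1,6,0,1,2](4)
Move 8: P2 pit2 -> P1=[8,6,1,1,5,5](2) P2=[0,1,0,1,2,3](5)

Answer: 8 6 1 1 5 5 2 0 1 0 1 2 3 5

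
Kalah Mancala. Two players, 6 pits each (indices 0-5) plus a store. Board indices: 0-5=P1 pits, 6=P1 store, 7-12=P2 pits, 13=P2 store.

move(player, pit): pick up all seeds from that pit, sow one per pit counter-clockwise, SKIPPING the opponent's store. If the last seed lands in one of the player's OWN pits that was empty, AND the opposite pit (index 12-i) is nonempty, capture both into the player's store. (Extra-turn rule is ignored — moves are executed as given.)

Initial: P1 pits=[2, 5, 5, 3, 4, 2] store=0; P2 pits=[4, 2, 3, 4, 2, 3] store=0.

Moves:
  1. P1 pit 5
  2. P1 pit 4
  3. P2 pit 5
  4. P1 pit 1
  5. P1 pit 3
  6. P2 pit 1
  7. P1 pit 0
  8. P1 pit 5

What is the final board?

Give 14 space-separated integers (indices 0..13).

Answer: 0 1 7 0 2 0 10 9 1 0 5 3 0 1

Derivation:
Move 1: P1 pit5 -> P1=[2,5,5,3,4,0](1) P2=[5,2,3,4,2,3](0)
Move 2: P1 pit4 -> P1=[2,5,5,3,0,1](2) P2=[6,3,3,4,2,3](0)
Move 3: P2 pit5 -> P1=[3,6,5,3,0,1](2) P2=[6,3,3,4,2,0](1)
Move 4: P1 pit1 -> P1=[3,0,6,4,1,2](3) P2=[7,3,3,4,2,0](1)
Move 5: P1 pit3 -> P1=[3,0,6,0,2,3](4) P2=[8,3,3,4,2,0](1)
Move 6: P2 pit1 -> P1=[3,0,6,0,2,3](4) P2=[8,0,4,5,3,0](1)
Move 7: P1 pit0 -> P1=[0,1,7,0,2,3](9) P2=[8,0,0,5,3,0](1)
Move 8: P1 pit5 -> P1=[0,1,7,0,2,0](10) P2=[9,1,0,5,3,0](1)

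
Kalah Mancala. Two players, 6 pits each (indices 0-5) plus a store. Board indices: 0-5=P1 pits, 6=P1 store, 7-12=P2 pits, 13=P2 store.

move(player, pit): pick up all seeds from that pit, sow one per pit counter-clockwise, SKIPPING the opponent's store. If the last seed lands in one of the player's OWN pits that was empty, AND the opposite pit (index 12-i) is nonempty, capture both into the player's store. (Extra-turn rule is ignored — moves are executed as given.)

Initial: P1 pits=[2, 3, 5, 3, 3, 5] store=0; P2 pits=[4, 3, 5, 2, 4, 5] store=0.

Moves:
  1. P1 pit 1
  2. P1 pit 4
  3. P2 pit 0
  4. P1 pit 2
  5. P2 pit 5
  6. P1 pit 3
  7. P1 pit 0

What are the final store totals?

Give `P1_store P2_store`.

Answer: 11 1

Derivation:
Move 1: P1 pit1 -> P1=[2,0,6,4,4,5](0) P2=[4,3,5,2,4,5](0)
Move 2: P1 pit4 -> P1=[2,0,6,4,0,6](1) P2=[5,4,5,2,4,5](0)
Move 3: P2 pit0 -> P1=[2,0,6,4,0,6](1) P2=[0,5,6,3,5,6](0)
Move 4: P1 pit2 -> P1=[2,0,0,5,1,7](2) P2=[1,6,6,3,5,6](0)
Move 5: P2 pit5 -> P1=[3,1,1,6,2,7](2) P2=[1,6,6,3,5,0](1)
Move 6: P1 pit3 -> P1=[3,1,1,0,3,8](3) P2=[2,7,7,3,5,0](1)
Move 7: P1 pit0 -> P1=[0,2,2,0,3,8](11) P2=[2,7,0,3,5,0](1)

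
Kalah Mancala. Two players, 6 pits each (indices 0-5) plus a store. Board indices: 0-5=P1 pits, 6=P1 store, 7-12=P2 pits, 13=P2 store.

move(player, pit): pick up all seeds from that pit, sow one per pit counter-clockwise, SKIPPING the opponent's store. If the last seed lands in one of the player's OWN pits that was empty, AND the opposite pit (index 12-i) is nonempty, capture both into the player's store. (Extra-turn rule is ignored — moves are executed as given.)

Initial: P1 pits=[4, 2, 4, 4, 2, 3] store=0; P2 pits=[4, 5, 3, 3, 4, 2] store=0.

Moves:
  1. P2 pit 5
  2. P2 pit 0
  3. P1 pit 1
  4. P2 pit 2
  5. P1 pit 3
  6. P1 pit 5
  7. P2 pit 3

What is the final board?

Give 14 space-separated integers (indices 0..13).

Move 1: P2 pit5 -> P1=[5,2,4,4,2,3](0) P2=[4,5,3,3,4,0](1)
Move 2: P2 pit0 -> P1=[5,2,4,4,2,3](0) P2=[0,6,4,4,5,0](1)
Move 3: P1 pit1 -> P1=[5,0,5,5,2,3](0) P2=[0,6,4,4,5,0](1)
Move 4: P2 pit2 -> P1=[5,0,5,5,2,3](0) P2=[0,6,0,5,6,1](2)
Move 5: P1 pit3 -> P1=[5,0,5,0,3,4](1) P2=[1,7,0,5,6,1](2)
Move 6: P1 pit5 -> P1=[5,0,5,0,3,0](2) P2=[2,8,1,5,6,1](2)
Move 7: P2 pit3 -> P1=[6,1,5,0,3,0](2) P2=[2,8,1,0,7,2](3)

Answer: 6 1 5 0 3 0 2 2 8 1 0 7 2 3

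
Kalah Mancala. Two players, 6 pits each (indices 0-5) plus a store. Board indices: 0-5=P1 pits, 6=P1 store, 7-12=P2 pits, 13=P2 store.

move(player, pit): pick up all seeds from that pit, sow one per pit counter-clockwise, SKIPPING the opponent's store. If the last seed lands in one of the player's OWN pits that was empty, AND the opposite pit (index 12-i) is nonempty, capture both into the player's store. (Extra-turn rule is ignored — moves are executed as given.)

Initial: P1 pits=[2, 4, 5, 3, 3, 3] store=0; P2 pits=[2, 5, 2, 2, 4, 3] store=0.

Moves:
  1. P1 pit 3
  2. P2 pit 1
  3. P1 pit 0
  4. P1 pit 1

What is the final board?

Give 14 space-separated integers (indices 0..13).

Answer: 0 0 7 1 5 5 2 2 0 3 3 5 4 1

Derivation:
Move 1: P1 pit3 -> P1=[2,4,5,0,4,4](1) P2=[2,5,2,2,4,3](0)
Move 2: P2 pit1 -> P1=[2,4,5,0,4,4](1) P2=[2,0,3,3,5,4](1)
Move 3: P1 pit0 -> P1=[0,5,6,0,4,4](1) P2=[2,0,3,3,5,4](1)
Move 4: P1 pit1 -> P1=[0,0,7,1,5,5](2) P2=[2,0,3,3,5,4](1)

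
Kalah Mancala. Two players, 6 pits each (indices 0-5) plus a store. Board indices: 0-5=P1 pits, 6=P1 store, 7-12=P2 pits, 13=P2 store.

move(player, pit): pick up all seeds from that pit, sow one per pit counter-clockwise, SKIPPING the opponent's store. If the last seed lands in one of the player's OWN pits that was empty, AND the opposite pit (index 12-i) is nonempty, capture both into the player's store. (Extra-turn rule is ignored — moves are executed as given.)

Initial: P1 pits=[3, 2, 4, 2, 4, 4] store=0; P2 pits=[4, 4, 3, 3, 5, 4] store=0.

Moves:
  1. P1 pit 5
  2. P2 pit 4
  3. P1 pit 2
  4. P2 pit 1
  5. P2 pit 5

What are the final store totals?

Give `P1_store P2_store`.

Move 1: P1 pit5 -> P1=[3,2,4,2,4,0](1) P2=[5,5,4,3,5,4](0)
Move 2: P2 pit4 -> P1=[4,3,5,2,4,0](1) P2=[5,5,4,3,0,5](1)
Move 3: P1 pit2 -> P1=[4,3,0,3,5,1](2) P2=[6,5,4,3,0,5](1)
Move 4: P2 pit1 -> P1=[4,3,0,3,5,1](2) P2=[6,0,5,4,1,6](2)
Move 5: P2 pit5 -> P1=[5,4,1,4,6,1](2) P2=[6,0,5,4,1,0](3)

Answer: 2 3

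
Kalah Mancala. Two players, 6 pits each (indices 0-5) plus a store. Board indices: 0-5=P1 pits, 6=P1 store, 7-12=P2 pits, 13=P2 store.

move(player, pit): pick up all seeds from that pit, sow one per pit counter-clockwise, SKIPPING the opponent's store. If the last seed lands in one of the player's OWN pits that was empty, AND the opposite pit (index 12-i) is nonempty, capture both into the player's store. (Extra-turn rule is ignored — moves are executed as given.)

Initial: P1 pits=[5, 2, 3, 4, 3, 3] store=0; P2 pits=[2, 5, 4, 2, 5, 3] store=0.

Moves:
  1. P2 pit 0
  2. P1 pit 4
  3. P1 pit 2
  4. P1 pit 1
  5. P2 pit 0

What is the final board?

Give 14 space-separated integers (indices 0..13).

Move 1: P2 pit0 -> P1=[5,2,3,4,3,3](0) P2=[0,6,5,2,5,3](0)
Move 2: P1 pit4 -> P1=[5,2,3,4,0,4](1) P2=[1,6,5,2,5,3](0)
Move 3: P1 pit2 -> P1=[5,2,0,5,1,5](1) P2=[1,6,5,2,5,3](0)
Move 4: P1 pit1 -> P1=[5,0,1,6,1,5](1) P2=[1,6,5,2,5,3](0)
Move 5: P2 pit0 -> P1=[5,0,1,6,1,5](1) P2=[0,7,5,2,5,3](0)

Answer: 5 0 1 6 1 5 1 0 7 5 2 5 3 0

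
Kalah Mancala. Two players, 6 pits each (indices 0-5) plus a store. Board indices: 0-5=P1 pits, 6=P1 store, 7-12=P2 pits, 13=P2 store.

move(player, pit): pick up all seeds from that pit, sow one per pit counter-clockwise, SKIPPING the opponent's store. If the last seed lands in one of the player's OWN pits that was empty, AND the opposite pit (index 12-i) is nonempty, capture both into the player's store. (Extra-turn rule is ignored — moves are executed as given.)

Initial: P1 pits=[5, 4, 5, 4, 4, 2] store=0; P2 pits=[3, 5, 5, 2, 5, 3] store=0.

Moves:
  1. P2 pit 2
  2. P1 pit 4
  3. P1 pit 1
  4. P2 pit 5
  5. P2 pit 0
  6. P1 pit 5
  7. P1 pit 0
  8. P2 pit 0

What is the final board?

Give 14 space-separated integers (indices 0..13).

Answer: 0 2 8 6 2 1 3 0 9 3 4 7 0 2

Derivation:
Move 1: P2 pit2 -> P1=[6,4,5,4,4,2](0) P2=[3,5,0,3,6,4](1)
Move 2: P1 pit4 -> P1=[6,4,5,4,0,3](1) P2=[4,6,0,3,6,4](1)
Move 3: P1 pit1 -> P1=[6,0,6,5,1,4](1) P2=[4,6,0,3,6,4](1)
Move 4: P2 pit5 -> P1=[7,1,7,5,1,4](1) P2=[4,6,0,3,6,0](2)
Move 5: P2 pit0 -> P1=[7,1,7,5,1,4](1) P2=[0,7,1,4,7,0](2)
Move 6: P1 pit5 -> P1=[7,1,7,5,1,0](2) P2=[1,8,2,4,7,0](2)
Move 7: P1 pit0 -> P1=[0,2,8,6,2,1](3) P2=[2,8,2,4,7,0](2)
Move 8: P2 pit0 -> P1=[0,2,8,6,2,1](3) P2=[0,9,3,4,7,0](2)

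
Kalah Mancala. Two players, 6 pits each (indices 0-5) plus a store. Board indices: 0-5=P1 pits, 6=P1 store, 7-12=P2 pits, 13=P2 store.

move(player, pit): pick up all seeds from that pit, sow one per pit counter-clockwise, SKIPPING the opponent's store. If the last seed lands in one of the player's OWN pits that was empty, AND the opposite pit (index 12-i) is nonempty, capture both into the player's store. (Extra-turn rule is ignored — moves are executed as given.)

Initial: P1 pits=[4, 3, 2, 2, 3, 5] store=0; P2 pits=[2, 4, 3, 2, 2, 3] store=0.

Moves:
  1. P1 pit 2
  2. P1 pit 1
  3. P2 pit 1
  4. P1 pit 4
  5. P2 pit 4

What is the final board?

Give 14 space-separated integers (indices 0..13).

Answer: 5 0 1 4 0 6 1 3 1 5 3 0 5 1

Derivation:
Move 1: P1 pit2 -> P1=[4,3,0,3,4,5](0) P2=[2,4,3,2,2,3](0)
Move 2: P1 pit1 -> P1=[4,0,1,4,5,5](0) P2=[2,4,3,2,2,3](0)
Move 3: P2 pit1 -> P1=[4,0,1,4,5,5](0) P2=[2,0,4,3,3,4](0)
Move 4: P1 pit4 -> P1=[4,0,1,4,0,6](1) P2=[3,1,5,3,3,4](0)
Move 5: P2 pit4 -> P1=[5,0,1,4,0,6](1) P2=[3,1,5,3,0,5](1)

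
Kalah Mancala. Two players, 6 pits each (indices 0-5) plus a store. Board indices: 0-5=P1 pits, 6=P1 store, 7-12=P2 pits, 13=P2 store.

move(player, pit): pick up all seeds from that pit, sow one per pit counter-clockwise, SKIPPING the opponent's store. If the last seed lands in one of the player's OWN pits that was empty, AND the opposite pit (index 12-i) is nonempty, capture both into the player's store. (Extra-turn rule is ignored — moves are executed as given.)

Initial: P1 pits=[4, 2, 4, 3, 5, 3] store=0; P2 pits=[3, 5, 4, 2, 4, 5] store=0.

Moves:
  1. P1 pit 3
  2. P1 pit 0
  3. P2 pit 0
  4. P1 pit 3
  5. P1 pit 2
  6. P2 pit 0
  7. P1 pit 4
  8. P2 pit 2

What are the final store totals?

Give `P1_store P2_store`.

Answer: 10 1

Derivation:
Move 1: P1 pit3 -> P1=[4,2,4,0,6,4](1) P2=[3,5,4,2,4,5](0)
Move 2: P1 pit0 -> P1=[0,3,5,1,7,4](1) P2=[3,5,4,2,4,5](0)
Move 3: P2 pit0 -> P1=[0,3,5,1,7,4](1) P2=[0,6,5,3,4,5](0)
Move 4: P1 pit3 -> P1=[0,3,5,0,8,4](1) P2=[0,6,5,3,4,5](0)
Move 5: P1 pit2 -> P1=[0,3,0,1,9,5](2) P2=[1,6,5,3,4,5](0)
Move 6: P2 pit0 -> P1=[0,3,0,1,9,5](2) P2=[0,7,5,3,4,5](0)
Move 7: P1 pit4 -> P1=[0,3,0,1,0,6](10) P2=[1,8,6,4,5,0](0)
Move 8: P2 pit2 -> P1=[1,4,0,1,0,6](10) P2=[1,8,0,5,6,1](1)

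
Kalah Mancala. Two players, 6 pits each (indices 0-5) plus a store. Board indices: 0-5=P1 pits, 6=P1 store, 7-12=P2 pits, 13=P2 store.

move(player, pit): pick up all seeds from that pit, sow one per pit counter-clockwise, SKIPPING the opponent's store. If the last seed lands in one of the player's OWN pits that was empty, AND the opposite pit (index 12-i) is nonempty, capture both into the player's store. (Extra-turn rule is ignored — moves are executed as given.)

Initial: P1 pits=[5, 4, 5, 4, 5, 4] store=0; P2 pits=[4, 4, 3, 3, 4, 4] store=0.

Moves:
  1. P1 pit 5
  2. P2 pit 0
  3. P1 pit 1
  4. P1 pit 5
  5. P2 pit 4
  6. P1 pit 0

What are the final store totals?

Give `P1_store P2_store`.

Answer: 3 1

Derivation:
Move 1: P1 pit5 -> P1=[5,4,5,4,5,0](1) P2=[5,5,4,3,4,4](0)
Move 2: P2 pit0 -> P1=[5,4,5,4,5,0](1) P2=[0,6,5,4,5,5](0)
Move 3: P1 pit1 -> P1=[5,0,6,5,6,1](1) P2=[0,6,5,4,5,5](0)
Move 4: P1 pit5 -> P1=[5,0,6,5,6,0](2) P2=[0,6,5,4,5,5](0)
Move 5: P2 pit4 -> P1=[6,1,7,5,6,0](2) P2=[0,6,5,4,0,6](1)
Move 6: P1 pit0 -> P1=[0,2,8,6,7,1](3) P2=[0,6,5,4,0,6](1)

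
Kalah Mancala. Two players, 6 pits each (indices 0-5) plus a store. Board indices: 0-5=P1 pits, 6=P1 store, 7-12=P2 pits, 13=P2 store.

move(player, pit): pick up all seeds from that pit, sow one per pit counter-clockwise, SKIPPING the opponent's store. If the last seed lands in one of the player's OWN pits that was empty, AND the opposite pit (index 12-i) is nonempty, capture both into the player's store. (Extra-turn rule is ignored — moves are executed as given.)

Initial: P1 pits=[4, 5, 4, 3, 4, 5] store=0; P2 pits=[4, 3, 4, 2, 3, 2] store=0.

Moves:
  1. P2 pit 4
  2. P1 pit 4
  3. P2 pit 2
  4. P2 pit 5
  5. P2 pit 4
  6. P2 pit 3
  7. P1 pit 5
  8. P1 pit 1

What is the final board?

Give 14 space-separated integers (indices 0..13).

Answer: 0 0 6 4 1 1 3 7 5 1 1 2 1 11

Derivation:
Move 1: P2 pit4 -> P1=[5,5,4,3,4,5](0) P2=[4,3,4,2,0,3](1)
Move 2: P1 pit4 -> P1=[5,5,4,3,0,6](1) P2=[5,4,4,2,0,3](1)
Move 3: P2 pit2 -> P1=[5,5,4,3,0,6](1) P2=[5,4,0,3,1,4](2)
Move 4: P2 pit5 -> P1=[6,6,5,3,0,6](1) P2=[5,4,0,3,1,0](3)
Move 5: P2 pit4 -> P1=[0,6,5,3,0,6](1) P2=[5,4,0,3,0,0](10)
Move 6: P2 pit3 -> P1=[0,6,5,3,0,6](1) P2=[5,4,0,0,1,1](11)
Move 7: P1 pit5 -> P1=[0,6,5,3,0,0](2) P2=[6,5,1,1,2,1](11)
Move 8: P1 pit1 -> P1=[0,0,6,4,1,1](3) P2=[7,5,1,1,2,1](11)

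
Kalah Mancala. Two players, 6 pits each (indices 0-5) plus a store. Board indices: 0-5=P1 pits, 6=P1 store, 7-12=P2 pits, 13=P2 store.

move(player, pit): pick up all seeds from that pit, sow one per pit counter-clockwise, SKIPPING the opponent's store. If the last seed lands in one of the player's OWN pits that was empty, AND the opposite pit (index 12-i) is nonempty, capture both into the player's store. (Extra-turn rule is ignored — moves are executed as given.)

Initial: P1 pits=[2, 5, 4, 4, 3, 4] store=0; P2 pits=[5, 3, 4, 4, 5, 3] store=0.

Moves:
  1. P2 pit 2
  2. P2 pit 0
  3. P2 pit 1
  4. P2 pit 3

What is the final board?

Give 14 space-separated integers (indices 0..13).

Move 1: P2 pit2 -> P1=[2,5,4,4,3,4](0) P2=[5,3,0,5,6,4](1)
Move 2: P2 pit0 -> P1=[2,5,4,4,3,4](0) P2=[0,4,1,6,7,5](1)
Move 3: P2 pit1 -> P1=[2,5,4,4,3,4](0) P2=[0,0,2,7,8,6](1)
Move 4: P2 pit3 -> P1=[3,6,5,5,3,4](0) P2=[0,0,2,0,9,7](2)

Answer: 3 6 5 5 3 4 0 0 0 2 0 9 7 2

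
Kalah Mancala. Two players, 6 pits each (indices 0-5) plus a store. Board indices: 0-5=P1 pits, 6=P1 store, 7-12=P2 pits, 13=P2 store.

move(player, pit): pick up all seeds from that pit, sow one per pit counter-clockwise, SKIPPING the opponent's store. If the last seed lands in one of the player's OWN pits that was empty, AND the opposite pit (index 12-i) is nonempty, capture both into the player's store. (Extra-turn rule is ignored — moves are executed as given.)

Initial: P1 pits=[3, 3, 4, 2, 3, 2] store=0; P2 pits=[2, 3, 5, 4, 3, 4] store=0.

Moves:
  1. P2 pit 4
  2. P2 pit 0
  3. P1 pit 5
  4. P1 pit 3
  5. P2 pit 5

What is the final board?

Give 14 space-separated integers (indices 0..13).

Answer: 5 4 5 1 4 0 3 0 4 6 4 0 0 2

Derivation:
Move 1: P2 pit4 -> P1=[4,3,4,2,3,2](0) P2=[2,3,5,4,0,5](1)
Move 2: P2 pit0 -> P1=[4,3,4,2,3,2](0) P2=[0,4,6,4,0,5](1)
Move 3: P1 pit5 -> P1=[4,3,4,2,3,0](1) P2=[1,4,6,4,0,5](1)
Move 4: P1 pit3 -> P1=[4,3,4,0,4,0](3) P2=[0,4,6,4,0,5](1)
Move 5: P2 pit5 -> P1=[5,4,5,1,4,0](3) P2=[0,4,6,4,0,0](2)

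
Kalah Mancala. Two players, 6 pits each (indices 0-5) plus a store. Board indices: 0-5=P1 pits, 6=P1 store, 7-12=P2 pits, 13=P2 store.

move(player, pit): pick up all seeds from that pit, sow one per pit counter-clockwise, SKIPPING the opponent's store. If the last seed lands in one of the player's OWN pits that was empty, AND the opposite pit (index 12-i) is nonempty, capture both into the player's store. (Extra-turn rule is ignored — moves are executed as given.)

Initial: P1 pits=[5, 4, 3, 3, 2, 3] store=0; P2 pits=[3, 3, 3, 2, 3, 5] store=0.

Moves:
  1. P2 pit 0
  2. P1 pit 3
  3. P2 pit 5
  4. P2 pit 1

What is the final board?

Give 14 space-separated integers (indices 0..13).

Answer: 0 5 4 1 3 4 1 0 0 5 4 4 0 8

Derivation:
Move 1: P2 pit0 -> P1=[5,4,3,3,2,3](0) P2=[0,4,4,3,3,5](0)
Move 2: P1 pit3 -> P1=[5,4,3,0,3,4](1) P2=[0,4,4,3,3,5](0)
Move 3: P2 pit5 -> P1=[6,5,4,1,3,4](1) P2=[0,4,4,3,3,0](1)
Move 4: P2 pit1 -> P1=[0,5,4,1,3,4](1) P2=[0,0,5,4,4,0](8)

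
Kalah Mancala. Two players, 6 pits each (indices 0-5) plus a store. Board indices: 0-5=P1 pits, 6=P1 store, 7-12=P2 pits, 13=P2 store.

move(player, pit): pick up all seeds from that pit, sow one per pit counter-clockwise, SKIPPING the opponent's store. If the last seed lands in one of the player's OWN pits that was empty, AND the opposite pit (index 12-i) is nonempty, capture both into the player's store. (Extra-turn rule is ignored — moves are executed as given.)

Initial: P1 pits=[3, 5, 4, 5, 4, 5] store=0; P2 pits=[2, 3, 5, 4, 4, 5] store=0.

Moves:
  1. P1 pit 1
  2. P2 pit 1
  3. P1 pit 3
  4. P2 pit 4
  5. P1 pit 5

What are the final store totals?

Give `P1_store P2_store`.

Move 1: P1 pit1 -> P1=[3,0,5,6,5,6](1) P2=[2,3,5,4,4,5](0)
Move 2: P2 pit1 -> P1=[3,0,5,6,5,6](1) P2=[2,0,6,5,5,5](0)
Move 3: P1 pit3 -> P1=[3,0,5,0,6,7](2) P2=[3,1,7,5,5,5](0)
Move 4: P2 pit4 -> P1=[4,1,6,0,6,7](2) P2=[3,1,7,5,0,6](1)
Move 5: P1 pit5 -> P1=[4,1,6,0,6,0](3) P2=[4,2,8,6,1,7](1)

Answer: 3 1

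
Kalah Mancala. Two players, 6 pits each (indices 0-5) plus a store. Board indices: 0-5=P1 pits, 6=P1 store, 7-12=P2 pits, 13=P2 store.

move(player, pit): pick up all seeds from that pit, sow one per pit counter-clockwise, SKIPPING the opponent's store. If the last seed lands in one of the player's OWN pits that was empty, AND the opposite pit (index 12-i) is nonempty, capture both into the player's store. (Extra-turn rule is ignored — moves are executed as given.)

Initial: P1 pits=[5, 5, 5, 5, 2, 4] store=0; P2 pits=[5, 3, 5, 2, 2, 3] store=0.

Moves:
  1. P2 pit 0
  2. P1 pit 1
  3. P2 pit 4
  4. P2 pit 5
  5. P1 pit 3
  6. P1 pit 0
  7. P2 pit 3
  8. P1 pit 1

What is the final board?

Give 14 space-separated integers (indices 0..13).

Answer: 1 0 9 2 5 7 3 2 5 7 0 1 1 3

Derivation:
Move 1: P2 pit0 -> P1=[5,5,5,5,2,4](0) P2=[0,4,6,3,3,4](0)
Move 2: P1 pit1 -> P1=[5,0,6,6,3,5](1) P2=[0,4,6,3,3,4](0)
Move 3: P2 pit4 -> P1=[6,0,6,6,3,5](1) P2=[0,4,6,3,0,5](1)
Move 4: P2 pit5 -> P1=[7,1,7,7,3,5](1) P2=[0,4,6,3,0,0](2)
Move 5: P1 pit3 -> P1=[7,1,7,0,4,6](2) P2=[1,5,7,4,0,0](2)
Move 6: P1 pit0 -> P1=[0,2,8,1,5,7](3) P2=[2,5,7,4,0,0](2)
Move 7: P2 pit3 -> P1=[1,2,8,1,5,7](3) P2=[2,5,7,0,1,1](3)
Move 8: P1 pit1 -> P1=[1,0,9,2,5,7](3) P2=[2,5,7,0,1,1](3)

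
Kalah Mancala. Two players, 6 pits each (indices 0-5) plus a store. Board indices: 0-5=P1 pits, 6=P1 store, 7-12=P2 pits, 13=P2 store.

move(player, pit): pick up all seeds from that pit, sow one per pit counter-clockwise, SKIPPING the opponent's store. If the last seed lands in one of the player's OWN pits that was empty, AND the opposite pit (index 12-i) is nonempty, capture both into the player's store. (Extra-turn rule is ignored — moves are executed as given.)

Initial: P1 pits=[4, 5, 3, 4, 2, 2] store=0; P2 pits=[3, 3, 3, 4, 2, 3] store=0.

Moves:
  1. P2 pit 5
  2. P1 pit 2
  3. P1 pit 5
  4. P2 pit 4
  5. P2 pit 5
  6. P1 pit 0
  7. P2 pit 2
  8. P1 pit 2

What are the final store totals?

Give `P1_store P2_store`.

Answer: 6 3

Derivation:
Move 1: P2 pit5 -> P1=[5,6,3,4,2,2](0) P2=[3,3,3,4,2,0](1)
Move 2: P1 pit2 -> P1=[5,6,0,5,3,3](0) P2=[3,3,3,4,2,0](1)
Move 3: P1 pit5 -> P1=[5,6,0,5,3,0](1) P2=[4,4,3,4,2,0](1)
Move 4: P2 pit4 -> P1=[5,6,0,5,3,0](1) P2=[4,4,3,4,0,1](2)
Move 5: P2 pit5 -> P1=[5,6,0,5,3,0](1) P2=[4,4,3,4,0,0](3)
Move 6: P1 pit0 -> P1=[0,7,1,6,4,0](6) P2=[0,4,3,4,0,0](3)
Move 7: P2 pit2 -> P1=[0,7,1,6,4,0](6) P2=[0,4,0,5,1,1](3)
Move 8: P1 pit2 -> P1=[0,7,0,7,4,0](6) P2=[0,4,0,5,1,1](3)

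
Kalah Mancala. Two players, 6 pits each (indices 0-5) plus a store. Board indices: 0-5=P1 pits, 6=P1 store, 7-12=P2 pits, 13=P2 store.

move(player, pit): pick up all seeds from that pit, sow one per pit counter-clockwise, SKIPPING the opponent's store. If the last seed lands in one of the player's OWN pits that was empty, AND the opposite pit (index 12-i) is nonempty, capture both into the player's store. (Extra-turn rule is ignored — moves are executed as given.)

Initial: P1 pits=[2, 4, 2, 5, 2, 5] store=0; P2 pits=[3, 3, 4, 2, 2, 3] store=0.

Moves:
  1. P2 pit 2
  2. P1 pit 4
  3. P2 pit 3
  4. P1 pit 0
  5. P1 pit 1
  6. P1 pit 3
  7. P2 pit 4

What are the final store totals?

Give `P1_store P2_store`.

Move 1: P2 pit2 -> P1=[2,4,2,5,2,5](0) P2=[3,3,0,3,3,4](1)
Move 2: P1 pit4 -> P1=[2,4,2,5,0,6](1) P2=[3,3,0,3,3,4](1)
Move 3: P2 pit3 -> P1=[2,4,2,5,0,6](1) P2=[3,3,0,0,4,5](2)
Move 4: P1 pit0 -> P1=[0,5,3,5,0,6](1) P2=[3,3,0,0,4,5](2)
Move 5: P1 pit1 -> P1=[0,0,4,6,1,7](2) P2=[3,3,0,0,4,5](2)
Move 6: P1 pit3 -> P1=[0,0,4,0,2,8](3) P2=[4,4,1,0,4,5](2)
Move 7: P2 pit4 -> P1=[1,1,4,0,2,8](3) P2=[4,4,1,0,0,6](3)

Answer: 3 3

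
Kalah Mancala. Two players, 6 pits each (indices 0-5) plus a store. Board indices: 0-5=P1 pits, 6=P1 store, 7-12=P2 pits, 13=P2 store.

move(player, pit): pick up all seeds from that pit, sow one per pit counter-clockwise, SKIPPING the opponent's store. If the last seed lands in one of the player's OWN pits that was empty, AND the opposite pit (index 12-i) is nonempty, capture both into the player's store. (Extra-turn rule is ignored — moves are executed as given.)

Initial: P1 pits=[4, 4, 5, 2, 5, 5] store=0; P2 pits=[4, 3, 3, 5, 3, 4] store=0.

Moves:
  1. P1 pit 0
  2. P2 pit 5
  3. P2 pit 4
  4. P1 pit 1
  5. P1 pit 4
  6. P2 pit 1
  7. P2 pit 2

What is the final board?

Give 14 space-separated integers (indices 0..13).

Move 1: P1 pit0 -> P1=[0,5,6,3,6,5](0) P2=[4,3,3,5,3,4](0)
Move 2: P2 pit5 -> P1=[1,6,7,3,6,5](0) P2=[4,3,3,5,3,0](1)
Move 3: P2 pit4 -> P1=[2,6,7,3,6,5](0) P2=[4,3,3,5,0,1](2)
Move 4: P1 pit1 -> P1=[2,0,8,4,7,6](1) P2=[5,3,3,5,0,1](2)
Move 5: P1 pit4 -> P1=[2,0,8,4,0,7](2) P2=[6,4,4,6,1,1](2)
Move 6: P2 pit1 -> P1=[2,0,8,4,0,7](2) P2=[6,0,5,7,2,2](2)
Move 7: P2 pit2 -> P1=[3,0,8,4,0,7](2) P2=[6,0,0,8,3,3](3)

Answer: 3 0 8 4 0 7 2 6 0 0 8 3 3 3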